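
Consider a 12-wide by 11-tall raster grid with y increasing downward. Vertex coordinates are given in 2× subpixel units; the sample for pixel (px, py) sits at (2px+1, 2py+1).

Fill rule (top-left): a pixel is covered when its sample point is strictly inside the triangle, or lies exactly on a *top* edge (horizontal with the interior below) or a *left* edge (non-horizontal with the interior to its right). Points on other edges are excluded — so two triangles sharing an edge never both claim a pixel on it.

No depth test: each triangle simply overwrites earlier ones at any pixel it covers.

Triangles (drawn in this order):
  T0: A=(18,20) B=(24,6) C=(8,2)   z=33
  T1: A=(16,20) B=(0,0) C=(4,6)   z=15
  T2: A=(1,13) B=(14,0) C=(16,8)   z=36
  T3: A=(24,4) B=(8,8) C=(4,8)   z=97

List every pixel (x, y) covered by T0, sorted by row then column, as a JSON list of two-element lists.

T0:
  2·area = 248  (B↔C swapped to make it positive)
  edge (18, 20)→(8, 2): d=(-10,-18) top-left  bias=+0
  edge (8, 2)→(24, 6): d=(16,4) right/bottom  bias=-1
  edge (24, 6)→(18, 20): d=(-6,14) right/bottom  bias=-1
    (4,1)@(9, 3): e=[8,12,228] → █
    (5,1)@(11, 3): e=[44,4,200] → █
    (6,1)@(13, 3): e=[80,-4,172] → ·
    (4,2)@(9, 5): e=[-12,44,216] → ·
    (5,2)@(11, 5): e=[24,36,188] → █
    (6,2)@(13, 5): e=[60,28,160] → █
    (7,2)@(15, 5): e=[96,20,132] → █
    (8,2)@(17, 5): e=[132,12,104] → █
    (9,2)@(19, 5): e=[168,4,76] → █
    (10,2)@(21, 5): e=[204,-4,48] → ·
    (5,3)@(11, 7): e=[4,68,176] → █
    (10,3)@(21, 7): e=[184,28,36] → █
    (6,5)@(13, 11): e=[0,124,124] → █  [on edge]
    (10,6)@(21, 13): e=[124,124,0] → ·  [on edge]
  covered (31 px):
    · · · · · · · · · · · ·
    · · · · █ █ · · · · · ·
    · · · · · █ █ █ █ █ · ·
    · · · · · █ █ █ █ █ █ █
    · · · · · · █ █ █ █ █ ·
    · · · · · · █ █ █ █ █ ·
    · · · · · · · █ █ █ · ·
    · · · · · · · · █ █ · ·
    · · · · · · · · █ █ · ·
    · · · · · · · · · · · ·
    · · · · · · · · · · · ·
T1:
  2·area = 16  (B↔C swapped to make it positive)
  edge (16, 20)→(4, 6): d=(-12,-14) top-left  bias=+0
  edge (4, 6)→(0, 0): d=(-4,-6) top-left  bias=+0
  edge (0, 0)→(16, 20): d=(16,20) right/bottom  bias=-1
    (2,3)@(5, 7): e=[2,2,12] → █
    (3,3)@(7, 7): e=[30,14,-28] → ·
    (2,4)@(5, 9): e=[-22,-6,44] → ·
    (3,4)@(7, 9): e=[6,6,4] → █
    (4,4)@(9, 9): e=[34,18,-36] → ·
    (3,5)@(7, 11): e=[-18,-2,36] → ·
  covered (2 px):
    · · · · · · · · · · · ·
    · · · · · · · · · · · ·
    · · · · · · · · · · · ·
    · · █ · · · · · · · · ·
    · · · █ · · · · · · · ·
    · · · · · · · · · · · ·
    · · · · · · · · · · · ·
    · · · · · · · · · · · ·
    · · · · · · · · · · · ·
    · · · · · · · · · · · ·
    · · · · · · · · · · · ·
T2:
  2·area = 130
  edge (1, 13)→(14, 0): d=(13,-13) top-left  bias=+0
  edge (14, 0)→(16, 8): d=(2,8) right/bottom  bias=-1
  edge (16, 8)→(1, 13): d=(-15,5) right/bottom  bias=-1
    (6,0)@(13, 1): e=[0,10,120] → █  [on edge]
    (7,0)@(15, 1): e=[26,-6,110] → ·
    (5,1)@(11, 3): e=[0,30,100] → █  [on edge]
    (7,1)@(15, 3): e=[52,-2,80] → ·
    (4,2)@(9, 5): e=[0,50,80] → █  [on edge]
    (7,2)@(15, 5): e=[78,2,50] → █
    (8,2)@(17, 5): e=[104,-14,40] → ·
    (3,3)@(7, 7): e=[0,70,60] → █  [on edge]
    (8,3)@(17, 7): e=[130,-10,10] → ·
    (9,3)@(19, 7): e=[156,-26,0] → ·  [on edge]
    (2,4)@(5, 9): e=[0,90,40] → █  [on edge]
    (6,4)@(13, 9): e=[104,26,0] → ·  [on edge]
    (1,5)@(3, 11): e=[0,110,20] → █  [on edge]
    (3,5)@(7, 11): e=[52,78,0] → ·  [on edge]
    (0,6)@(1, 13): e=[0,130,0] → ·  [on edge]
  covered (18 px):
    · · · · · · █ · · · · ·
    · · · · · █ █ · · · · ·
    · · · · █ █ █ █ · · · ·
    · · · █ █ █ █ █ · · · ·
    · · █ █ █ █ · · · · · ·
    · █ █ · · · · · · · · ·
    · · · · · · · · · · · ·
    · · · · · · · · · · · ·
    · · · · · · · · · · · ·
    · · · · · · · · · · · ·
    · · · · · · · · · · · ·
T3:
  2·area = 16
  edge (24, 4)→(8, 8): d=(-16,4) right/bottom  bias=-1
  edge (8, 8)→(4, 8): d=(-4,0) right/bottom  bias=-1
  edge (4, 8)→(24, 4): d=(20,-4) top-left  bias=+0
    (9,2)@(19, 5): e=[4,12,0] → █  [on edge]
    (10,2)@(21, 5): e=[-4,12,8] → ·
    (4,3)@(9, 7): e=[12,4,0] → █  [on edge]
    (5,3)@(11, 7): e=[4,4,8] → █
    (6,3)@(13, 7): e=[-4,4,16] → ·
    (9,3)@(19, 7): e=[-28,4,40] → ·
    (4,4)@(9, 9): e=[-20,-4,40] → ·
    (5,4)@(11, 9): e=[-28,-4,48] → ·
  covered (3 px):
    · · · · · · · · · · · ·
    · · · · · · · · · · · ·
    · · · · · · · · · █ · ·
    · · · · █ █ · · · · · ·
    · · · · · · · · · · · ·
    · · · · · · · · · · · ·
    · · · · · · · · · · · ·
    · · · · · · · · · · · ·
    · · · · · · · · · · · ·
    · · · · · · · · · · · ·
    · · · · · · · · · · · ·

Answer: [[4,1],[5,1],[5,2],[6,2],[7,2],[8,2],[9,2],[5,3],[6,3],[7,3],[8,3],[9,3],[10,3],[11,3],[6,4],[7,4],[8,4],[9,4],[10,4],[6,5],[7,5],[8,5],[9,5],[10,5],[7,6],[8,6],[9,6],[8,7],[9,7],[8,8],[9,8]]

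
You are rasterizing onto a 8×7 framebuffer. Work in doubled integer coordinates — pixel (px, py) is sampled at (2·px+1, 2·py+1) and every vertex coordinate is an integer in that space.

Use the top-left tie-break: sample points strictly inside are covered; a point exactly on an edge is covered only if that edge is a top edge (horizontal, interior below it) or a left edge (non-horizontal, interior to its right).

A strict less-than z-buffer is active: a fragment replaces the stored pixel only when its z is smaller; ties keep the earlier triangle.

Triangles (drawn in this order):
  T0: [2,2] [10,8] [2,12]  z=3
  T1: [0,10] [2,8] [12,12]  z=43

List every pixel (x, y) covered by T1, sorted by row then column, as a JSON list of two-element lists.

T0:
  2·area = 80
  edge (2, 2)→(10, 8): d=(8,6) right/bottom  bias=-1
  edge (10, 8)→(2, 12): d=(-8,4) right/bottom  bias=-1
  edge (2, 12)→(2, 2): d=(0,-10) top-left  bias=+0
    (1,1)@(3, 3): e=[2,68,10] → X
    (2,1)@(5, 3): e=[-10,60,30] → .
    (1,2)@(3, 5): e=[18,52,10] → X
    (2,2)@(5, 5): e=[6,44,30] → X
    (3,2)@(7, 5): e=[-6,36,50] → .
    (1,3)@(3, 7): e=[34,36,10] → X
    (3,3)@(7, 7): e=[10,20,50] → X
    (4,3)@(9, 7): e=[-2,12,70] → .
    (1,4)@(3, 9): e=[50,20,10] → X
    (4,4)@(9, 9): e=[14,-4,70] → .
    (1,5)@(3, 11): e=[66,4,10] → X
    (2,5)@(5, 11): e=[54,-4,30] → .
  covered (10 px):
    . . . . . . . .
    . X . . . . . .
    . X X . . . . .
    . X X X . . . .
    . X X X . . . .
    . X . . . . . .
    . . . . . . . .
T1:
  2·area = 28
  edge (0, 10)→(2, 8): d=(2,-2) top-left  bias=+0
  edge (2, 8)→(12, 12): d=(10,4) right/bottom  bias=-1
  edge (12, 12)→(0, 10): d=(-12,-2) top-left  bias=+0
    (4,0)@(9, 1): e=[0,-98,126] → .  [on edge]
    (3,1)@(7, 3): e=[0,-70,98] → .  [on edge]
    (2,2)@(5, 5): e=[0,-42,70] → .  [on edge]
    (1,3)@(3, 7): e=[0,-14,42] → .  [on edge]
    (0,4)@(1, 9): e=[0,14,14] → X  [on edge]
    (1,4)@(3, 9): e=[4,6,18] → X
    (2,4)@(5, 9): e=[8,-2,22] → .
    (0,5)@(1, 11): e=[4,34,-10] → .
    (1,5)@(3, 11): e=[8,26,-6] → .
    (3,5)@(7, 11): e=[16,10,2] → X
    (4,5)@(9, 11): e=[20,2,6] → X
    (5,5)@(11, 11): e=[24,-6,10] → .
  covered (4 px):
    . . . . . . . .
    . . . . . . . .
    . . . . . . . .
    . . . . . . . .
    X X . . . . . .
    . . . X X . . .
    . . . . . . . .

Answer: [[0,4],[1,4],[3,5],[4,5]]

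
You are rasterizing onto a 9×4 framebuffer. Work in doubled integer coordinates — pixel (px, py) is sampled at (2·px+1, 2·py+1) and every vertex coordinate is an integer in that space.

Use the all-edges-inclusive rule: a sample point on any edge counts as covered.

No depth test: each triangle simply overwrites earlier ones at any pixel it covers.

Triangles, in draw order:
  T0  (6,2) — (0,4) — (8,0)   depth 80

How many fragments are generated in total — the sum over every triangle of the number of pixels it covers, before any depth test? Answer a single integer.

T0:
  2·area = 8
  edge (6, 2)→(0, 4): d=(-6,2) inclusive
  edge (0, 4)→(8, 0): d=(8,-4) inclusive
  edge (8, 0)→(6, 2): d=(-2,2) inclusive
    (3,0)@(7, 1): e=[4,4,0] → X  [on edge]
    (4,0)@(9, 1): e=[0,12,-4] → .  [on edge]
    (1,1)@(3, 3): e=[0,4,4] → X  [on edge]
    (2,1)@(5, 3): e=[-4,12,0] → .  [on edge]
    (3,1)@(7, 3): e=[-8,20,-4] → .
    (1,2)@(3, 5): e=[-12,20,0] → .  [on edge]
    (0,3)@(1, 7): e=[-20,28,0] → .  [on edge]
  covered (2 px):
    . . . X . . . . .
    . X . . . . . . .
    . . . . . . . . .
    . . . . . . . . .

Final: 2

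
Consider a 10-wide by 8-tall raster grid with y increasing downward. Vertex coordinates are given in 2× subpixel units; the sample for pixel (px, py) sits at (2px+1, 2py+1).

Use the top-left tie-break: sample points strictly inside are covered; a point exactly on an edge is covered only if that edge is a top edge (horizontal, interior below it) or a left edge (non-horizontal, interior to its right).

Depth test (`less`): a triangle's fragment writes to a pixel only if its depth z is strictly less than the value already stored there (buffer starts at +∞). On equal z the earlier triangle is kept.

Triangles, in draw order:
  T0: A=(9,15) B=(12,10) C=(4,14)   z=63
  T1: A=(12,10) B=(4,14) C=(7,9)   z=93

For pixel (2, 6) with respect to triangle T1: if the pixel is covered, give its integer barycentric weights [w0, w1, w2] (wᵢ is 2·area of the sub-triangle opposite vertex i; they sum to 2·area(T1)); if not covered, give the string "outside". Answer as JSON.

T0:
  2·area = 28  (B↔C swapped to make it positive)
  edge (9, 15)→(4, 14): d=(-5,-1) top-left  bias=+0
  edge (4, 14)→(12, 10): d=(8,-4) top-left  bias=+0
  edge (12, 10)→(9, 15): d=(-3,5) right/bottom  bias=-1
    (7,2)@(15, 5): e=[56,-28,0] → ·  [on edge]
    (5,5)@(11, 11): e=[22,4,2] → █
    (6,5)@(13, 11): e=[24,12,-8] → ·
    (3,6)@(7, 13): e=[8,4,16] → █
    (4,6)@(9, 13): e=[10,12,6] → █
    (5,6)@(11, 13): e=[12,20,-4] → ·
    (3,7)@(7, 15): e=[-2,20,10] → ·
    (4,7)@(9, 15): e=[0,28,0] → ·  [on edge]
  covered (3 px):
    · · · · · · · · · ·
    · · · · · · · · · ·
    · · · · · · · · · ·
    · · · · · · · · · ·
    · · · · · · · · · ·
    · · · · · █ · · · ·
    · · · █ █ · · · · ·
    · · · · · · · · · ·
T1:
  2·area = 28
  edge (12, 10)→(4, 14): d=(-8,4) right/bottom  bias=-1
  edge (4, 14)→(7, 9): d=(3,-5) top-left  bias=+0
  edge (7, 9)→(12, 10): d=(5,1) right/bottom  bias=-1
    (3,4)@(7, 9): e=[28,0,0] → ·  [on edge]
    (3,5)@(7, 11): e=[12,6,10] → █
    (4,5)@(9, 11): e=[4,16,8] → █
    (5,5)@(11, 11): e=[-4,26,6] → ·
    (8,5)@(17, 11): e=[-28,56,0] → ·  [on edge]
    (2,6)@(5, 13): e=[4,2,22] → █
    (3,6)@(7, 13): e=[-4,12,20] → ·
    (4,6)@(9, 13): e=[-12,22,18] → ·
    (2,7)@(5, 15): e=[-12,8,32] → ·
  covered (3 px):
    · · · · · · · · · ·
    · · · · · · · · · ·
    · · · · · · · · · ·
    · · · · · · · · · ·
    · · · · · · · · · ·
    · · · █ █ · · · · ·
    · · █ · · · · · · ·
    · · · · · · · · · ·

Final: [2,22,4]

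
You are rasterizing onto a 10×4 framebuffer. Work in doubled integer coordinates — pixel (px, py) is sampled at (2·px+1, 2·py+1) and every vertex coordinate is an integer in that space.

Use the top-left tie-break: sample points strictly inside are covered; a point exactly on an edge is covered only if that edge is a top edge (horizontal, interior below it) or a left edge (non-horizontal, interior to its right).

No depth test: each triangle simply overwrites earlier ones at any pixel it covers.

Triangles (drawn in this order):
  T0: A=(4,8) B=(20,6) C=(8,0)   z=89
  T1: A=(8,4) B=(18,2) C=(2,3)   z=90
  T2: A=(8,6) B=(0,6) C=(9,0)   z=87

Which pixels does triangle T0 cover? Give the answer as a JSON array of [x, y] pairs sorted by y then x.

T0:
  2·area = 120  (B↔C swapped to make it positive)
  edge (4, 8)→(8, 0): d=(4,-8) top-left  bias=+0
  edge (8, 0)→(20, 6): d=(12,6) right/bottom  bias=-1
  edge (20, 6)→(4, 8): d=(-16,2) right/bottom  bias=-1
    (4,0)@(9, 1): e=[12,6,102] → █
    (5,0)@(11, 1): e=[28,-6,98] → ·
    (3,1)@(7, 3): e=[4,42,74] → █
    (5,1)@(11, 3): e=[36,18,66] → █
    (6,1)@(13, 3): e=[52,6,62] → █
    (7,1)@(15, 3): e=[68,-6,58] → ·
    (3,2)@(7, 5): e=[12,66,42] → █
    (7,2)@(15, 5): e=[76,18,26] → █
    (8,2)@(17, 5): e=[92,6,22] → █
    (9,2)@(19, 5): e=[108,-6,18] → ·
    (2,3)@(5, 7): e=[4,102,14] → █
    (6,3)@(13, 7): e=[68,54,-2] → ·
  covered (15 px):
    · · · · █ · · · · ·
    · · · █ █ █ █ · · ·
    · · · █ █ █ █ █ █ ·
    · · █ █ █ █ · · · ·
T1:
  2·area = 22  (B↔C swapped to make it positive)
  edge (8, 4)→(2, 3): d=(-6,-1) top-left  bias=+0
  edge (2, 3)→(18, 2): d=(16,-1) top-left  bias=+0
  edge (18, 2)→(8, 4): d=(-10,2) right/bottom  bias=-1
    (1,1)@(3, 3): e=[1,1,20] → █
    (2,1)@(5, 3): e=[3,3,16] → █
    (3,1)@(7, 3): e=[5,5,12] → █
    (4,1)@(9, 3): e=[7,7,8] → █
    (5,1)@(11, 3): e=[9,9,4] → █
    (6,1)@(13, 3): e=[11,11,0] → ·  [on edge]
    (1,2)@(3, 5): e=[-11,33,0] → ·  [on edge]
    (2,2)@(5, 5): e=[-9,35,-4] → ·
    (3,2)@(7, 5): e=[-7,37,-8] → ·
    (4,2)@(9, 5): e=[-5,39,-12] → ·
    (5,2)@(11, 5): e=[-3,41,-16] → ·
  covered (5 px):
    · · · · · · · · · ·
    · █ █ █ █ █ · · · ·
    · · · · · · · · · ·
    · · · · · · · · · ·
T2:
  2·area = 48
  edge (8, 6)→(0, 6): d=(-8,0) right/bottom  bias=-1
  edge (0, 6)→(9, 0): d=(9,-6) top-left  bias=+0
  edge (9, 0)→(8, 6): d=(-1,6) right/bottom  bias=-1
    (2,1)@(5, 3): e=[24,3,21] → █
    (3,1)@(7, 3): e=[24,15,9] → █
    (4,1)@(9, 3): e=[24,27,-3] → ·
    (1,2)@(3, 5): e=[8,9,31] → █
    (4,2)@(9, 5): e=[8,45,-5] → ·
    (1,3)@(3, 7): e=[-8,27,29] → ·
    (2,3)@(5, 7): e=[-8,39,17] → ·
    (3,3)@(7, 7): e=[-8,51,5] → ·
  covered (5 px):
    · · · · · · · · · ·
    · · █ █ · · · · · ·
    · █ █ █ · · · · · ·
    · · · · · · · · · ·

Result: [[4,0],[3,1],[4,1],[5,1],[6,1],[3,2],[4,2],[5,2],[6,2],[7,2],[8,2],[2,3],[3,3],[4,3],[5,3]]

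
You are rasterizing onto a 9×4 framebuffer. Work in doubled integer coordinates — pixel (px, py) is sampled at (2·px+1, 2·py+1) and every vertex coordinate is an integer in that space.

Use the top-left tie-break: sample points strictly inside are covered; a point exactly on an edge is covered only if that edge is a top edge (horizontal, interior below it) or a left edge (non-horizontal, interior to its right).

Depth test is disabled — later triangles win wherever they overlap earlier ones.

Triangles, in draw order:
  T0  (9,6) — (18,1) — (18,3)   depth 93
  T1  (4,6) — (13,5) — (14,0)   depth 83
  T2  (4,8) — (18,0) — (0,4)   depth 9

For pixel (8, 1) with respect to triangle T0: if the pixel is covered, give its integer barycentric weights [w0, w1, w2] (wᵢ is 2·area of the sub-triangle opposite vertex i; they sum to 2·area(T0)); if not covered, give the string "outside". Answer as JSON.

T0:
  2·area = 18
  edge (9, 6)→(18, 1): d=(9,-5) top-left  bias=+0
  edge (18, 1)→(18, 3): d=(0,2) right/bottom  bias=-1
  edge (18, 3)→(9, 6): d=(-9,3) right/bottom  bias=-1
    (7,1)@(15, 3): e=[3,6,9] → #
    (8,1)@(17, 3): e=[13,2,3] → #
    (5,2)@(11, 5): e=[1,14,3] → #
    (6,2)@(13, 5): e=[11,10,-3] → ·
    (7,2)@(15, 5): e=[21,6,-9] → ·
    (8,2)@(17, 5): e=[31,2,-15] → ·
    (5,3)@(11, 7): e=[19,14,-15] → ·
  covered (3 px):
    · · · · · · · · ·
    · · · · · · · # #
    · · · · · # · · ·
    · · · · · · · · ·
T1:
  2·area = 44  (B↔C swapped to make it positive)
  edge (4, 6)→(14, 0): d=(10,-6) top-left  bias=+0
  edge (14, 0)→(13, 5): d=(-1,5) right/bottom  bias=-1
  edge (13, 5)→(4, 6): d=(-9,1) right/bottom  bias=-1
    (6,0)@(13, 1): e=[4,4,36] → #
    (7,0)@(15, 1): e=[16,-6,34] → ·
    (4,1)@(9, 3): e=[0,22,22] → #  [on edge]
    (5,1)@(11, 3): e=[12,12,20] → #
    (7,1)@(15, 3): e=[36,-8,16] → ·
    (3,2)@(7, 5): e=[8,30,6] → #
    (6,2)@(13, 5): e=[44,0,0] → ·  [on edge]
    (3,3)@(7, 7): e=[28,28,-12] → ·
    (4,3)@(9, 7): e=[40,18,-14] → ·
    (5,3)@(11, 7): e=[52,8,-16] → ·
  covered (7 px):
    · · · · · · # · ·
    · · · · # # # · ·
    · · · # # # · · ·
    · · · · · · · · ·
T2:
  2·area = 88  (B↔C swapped to make it positive)
  edge (4, 8)→(0, 4): d=(-4,-4) top-left  bias=+0
  edge (0, 4)→(18, 0): d=(18,-4) top-left  bias=+0
  edge (18, 0)→(4, 8): d=(-14,8) right/bottom  bias=-1
    (7,0)@(15, 1): e=[72,6,10] → #
    (8,0)@(17, 1): e=[80,14,-6] → ·
    (2,1)@(5, 3): e=[24,2,62] → #
    (3,1)@(7, 3): e=[32,10,46] → #
    (4,1)@(9, 3): e=[40,18,30] → #
    (5,1)@(11, 3): e=[48,26,14] → #
    (6,1)@(13, 3): e=[56,34,-2] → ·
    (7,1)@(15, 3): e=[64,42,-18] → ·
    (0,2)@(1, 5): e=[0,22,66] → #  [on edge]
    (1,2)@(3, 5): e=[8,30,50] → #
    (5,2)@(11, 5): e=[40,62,-14] → ·
    (0,3)@(1, 7): e=[-8,58,38] → ·
    (1,3)@(3, 7): e=[0,66,22] → #  [on edge]
  covered (12 px):
    · · · · · · · # ·
    · · # # # # · · ·
    # # # # # · · · ·
    · # # · · · · · ·

Result: [2,3,13]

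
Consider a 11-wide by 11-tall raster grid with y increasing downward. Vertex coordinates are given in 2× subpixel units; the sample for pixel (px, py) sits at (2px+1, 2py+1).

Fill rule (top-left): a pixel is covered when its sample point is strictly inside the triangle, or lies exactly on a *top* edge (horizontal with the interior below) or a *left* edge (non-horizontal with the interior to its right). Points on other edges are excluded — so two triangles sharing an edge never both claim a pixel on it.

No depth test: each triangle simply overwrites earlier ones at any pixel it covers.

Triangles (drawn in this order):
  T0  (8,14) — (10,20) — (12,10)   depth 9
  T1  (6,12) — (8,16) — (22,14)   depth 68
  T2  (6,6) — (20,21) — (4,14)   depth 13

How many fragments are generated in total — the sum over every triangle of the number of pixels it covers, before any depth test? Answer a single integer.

T0:
  2·area = 32  (B↔C swapped to make it positive)
  edge (8, 14)→(12, 10): d=(4,-4) top-left  bias=+0
  edge (12, 10)→(10, 20): d=(-2,10) right/bottom  bias=-1
  edge (10, 20)→(8, 14): d=(-2,-6) top-left  bias=+0
    (10,0)@(21, 1): e=[0,-72,104] → ·  [on edge]
    (9,1)@(19, 3): e=[0,-56,88] → ·  [on edge]
    (2,2)@(5, 5): e=[-48,80,0] → ·  [on edge]
    (6,2)@(13, 5): e=[-16,0,48] → ·  [on edge]
    (8,2)@(17, 5): e=[0,-40,72] → ·  [on edge]
    (7,3)@(15, 7): e=[0,-24,56] → ·  [on edge]
    (6,4)@(13, 9): e=[0,-8,40] → ·  [on edge]
    (3,5)@(7, 11): e=[-16,48,0] → ·  [on edge]
    (5,5)@(11, 11): e=[0,8,24] → █  [on edge]
    (6,5)@(13, 11): e=[8,-12,36] → ·
    (4,6)@(9, 13): e=[0,24,8] → █  [on edge]
    (6,6)@(13, 13): e=[16,-16,32] → ·
    (3,7)@(7, 15): e=[0,40,-8] → ·  [on edge]
    (5,7)@(11, 15): e=[16,0,16] → ·  [on edge]
    (2,8)@(5, 17): e=[0,56,-24] → ·  [on edge]
    (4,8)@(9, 17): e=[16,16,0] → █  [on edge]
    (1,9)@(3, 19): e=[0,72,-40] → ·  [on edge]
    (0,10)@(1, 21): e=[0,88,-56] → ·  [on edge]
  covered (5 px):
    · · · · · · · · · · ·
    · · · · · · · · · · ·
    · · · · · · · · · · ·
    · · · · · · · · · · ·
    · · · · · · · · · · ·
    · · · · · █ · · · · ·
    · · · · █ █ · · · · ·
    · · · · █ · · · · · ·
    · · · · █ · · · · · ·
    · · · · · · · · · · ·
    · · · · · · · · · · ·
T1:
  2·area = 60  (B↔C swapped to make it positive)
  edge (6, 12)→(22, 14): d=(16,2) right/bottom  bias=-1
  edge (22, 14)→(8, 16): d=(-14,2) right/bottom  bias=-1
  edge (8, 16)→(6, 12): d=(-2,-4) top-left  bias=+0
    (3,6)@(7, 13): e=[14,44,2] → █
    (4,6)@(9, 13): e=[10,40,10] → █
    (5,6)@(11, 13): e=[6,36,18] → █
    (6,6)@(13, 13): e=[2,32,26] → █
    (7,6)@(15, 13): e=[-2,28,34] → ·
    (3,7)@(7, 15): e=[46,16,-2] → ·
    (4,7)@(9, 15): e=[42,12,6] → █
    (7,7)@(15, 15): e=[30,0,30] → ·  [on edge]
    (0,8)@(1, 17): e=[90,0,-30] → ·  [on edge]
    (4,8)@(9, 17): e=[74,-16,2] → ·
    (5,8)@(11, 17): e=[70,-20,10] → ·
    (6,8)@(13, 17): e=[66,-24,18] → ·
  covered (7 px):
    · · · · · · · · · · ·
    · · · · · · · · · · ·
    · · · · · · · · · · ·
    · · · · · · · · · · ·
    · · · · · · · · · · ·
    · · · · · · · · · · ·
    · · · █ █ █ █ · · · ·
    · · · · █ █ █ · · · ·
    · · · · · · · · · · ·
    · · · · · · · · · · ·
    · · · · · · · · · · ·
T2:
  2·area = 142
  edge (6, 6)→(20, 21): d=(14,15) right/bottom  bias=-1
  edge (20, 21)→(4, 14): d=(-16,-7) top-left  bias=+0
  edge (4, 14)→(6, 6): d=(2,-8) top-left  bias=+0
    (3,4)@(7, 9): e=[27,101,14] → █
    (4,4)@(9, 9): e=[-3,115,30] → ·
    (2,5)@(5, 11): e=[85,55,2] → █
    (4,5)@(9, 11): e=[25,83,34] → █
    (5,5)@(11, 11): e=[-5,97,50] → ·
    (2,6)@(5, 13): e=[113,23,6] → █
    (5,6)@(11, 13): e=[23,65,54] → █
    (6,6)@(13, 13): e=[-7,79,70] → ·
    (2,7)@(5, 15): e=[141,-9,10] → ·
    (3,7)@(7, 15): e=[111,5,26] → █
    (6,7)@(13, 15): e=[21,47,74] → █
    (7,7)@(15, 15): e=[-9,61,90] → ·
  covered (16 px):
    · · · · · · · · · · ·
    · · · · · · · · · · ·
    · · · · · · · · · · ·
    · · · · · · · · · · ·
    · · · █ · · · · · · ·
    · · █ █ █ · · · · · ·
    · · █ █ █ █ · · · · ·
    · · · █ █ █ █ · · · ·
    · · · · · █ █ █ · · ·
    · · · · · · · · █ · ·
    · · · · · · · · · · ·

Result: 28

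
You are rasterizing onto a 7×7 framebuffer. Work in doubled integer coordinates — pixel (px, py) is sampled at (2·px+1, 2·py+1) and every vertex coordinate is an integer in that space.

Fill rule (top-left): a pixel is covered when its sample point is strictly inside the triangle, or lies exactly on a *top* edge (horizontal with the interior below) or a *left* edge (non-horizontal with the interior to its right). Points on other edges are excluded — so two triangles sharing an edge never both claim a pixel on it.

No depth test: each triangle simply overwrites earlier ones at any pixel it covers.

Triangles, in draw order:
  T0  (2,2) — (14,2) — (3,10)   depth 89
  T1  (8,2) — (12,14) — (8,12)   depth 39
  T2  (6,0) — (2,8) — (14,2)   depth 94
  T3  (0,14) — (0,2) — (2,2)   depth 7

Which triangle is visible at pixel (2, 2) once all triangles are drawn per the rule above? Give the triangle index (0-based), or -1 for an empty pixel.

T0:
  2·area = 96
  edge (2, 2)→(14, 2): d=(12,0) top-left  bias=+0
  edge (14, 2)→(3, 10): d=(-11,8) right/bottom  bias=-1
  edge (3, 10)→(2, 2): d=(-1,-8) top-left  bias=+0
    (1,1)@(3, 3): e=[12,77,7] → X
    (2,1)@(5, 3): e=[12,61,23] → X
    (3,1)@(7, 3): e=[12,45,39] → X
    (4,1)@(9, 3): e=[12,29,55] → X
    (5,1)@(11, 3): e=[12,13,71] → X
    (6,1)@(13, 3): e=[12,-3,87] → .
    (1,2)@(3, 5): e=[36,55,5] → X
    (5,2)@(11, 5): e=[36,-9,69] → .
    (1,3)@(3, 7): e=[60,33,3] → X
    (4,3)@(9, 7): e=[60,-15,51] → .
    (1,4)@(3, 9): e=[84,11,1] → X
    (2,4)@(5, 9): e=[84,-5,17] → .
  covered (13 px):
    . . . . . . .
    . X X X X X .
    . X X X X . .
    . X X X . . .
    . X . . . . .
    . . . . . . .
    . . . . . . .
T1:
  2·area = 40
  edge (8, 2)→(12, 14): d=(4,12) right/bottom  bias=-1
  edge (12, 14)→(8, 12): d=(-4,-2) top-left  bias=+0
  edge (8, 12)→(8, 2): d=(0,-10) top-left  bias=+0
    (4,2)@(9, 5): e=[0,30,10] → .  [on edge]
    (4,3)@(9, 7): e=[8,22,10] → X
    (5,3)@(11, 7): e=[-16,26,30] → .
    (4,4)@(9, 9): e=[16,14,10] → X
    (5,4)@(11, 9): e=[-8,18,30] → .
    (4,5)@(9, 11): e=[24,6,10] → X
    (5,5)@(11, 11): e=[0,10,30] → .  [on edge]
    (4,6)@(9, 13): e=[32,-2,10] → .
    (5,6)@(11, 13): e=[8,2,30] → X
    (6,6)@(13, 13): e=[-16,6,50] → .
  covered (4 px):
    . . . . . . .
    . . . . . . .
    . . . . . . .
    . . . . X . .
    . . . . X . .
    . . . . X . .
    . . . . . X .
T2:
  2·area = 72  (B↔C swapped to make it positive)
  edge (6, 0)→(14, 2): d=(8,2) right/bottom  bias=-1
  edge (14, 2)→(2, 8): d=(-12,6) right/bottom  bias=-1
  edge (2, 8)→(6, 0): d=(4,-8) top-left  bias=+0
    (3,0)@(7, 1): e=[6,54,12] → X
    (4,0)@(9, 1): e=[2,42,28] → X
    (5,0)@(11, 1): e=[-2,30,44] → .
    (2,1)@(5, 3): e=[26,42,4] → X
    (5,1)@(11, 3): e=[14,6,52] → X
    (6,1)@(13, 3): e=[10,-6,68] → .
    (2,2)@(5, 5): e=[42,18,12] → X
    (4,2)@(9, 5): e=[34,-6,44] → .
    (5,2)@(11, 5): e=[30,-18,60] → .
    (1,3)@(3, 7): e=[62,6,4] → X
    (2,3)@(5, 7): e=[58,-6,20] → .
    (3,3)@(7, 7): e=[54,-18,36] → .
  covered (9 px):
    . . . X X . .
    . . X X X X .
    . . X X . . .
    . X . . . . .
    . . . . . . .
    . . . . . . .
    . . . . . . .
T3:
  2·area = 24
  edge (0, 14)→(0, 2): d=(0,-12) top-left  bias=+0
  edge (0, 2)→(2, 2): d=(2,0) top-left  bias=+0
  edge (2, 2)→(0, 14): d=(-2,12) right/bottom  bias=-1
    (0,1)@(1, 3): e=[12,2,10] → X
    (1,1)@(3, 3): e=[36,2,-14] → .
    (0,2)@(1, 5): e=[12,6,6] → X
    (1,2)@(3, 5): e=[36,6,-18] → .
    (0,3)@(1, 7): e=[12,10,2] → X
    (1,3)@(3, 7): e=[36,10,-22] → .
    (0,4)@(1, 9): e=[12,14,-2] → .
  covered (3 px):
    . . . . . . .
    X . . . . . .
    X . . . . . .
    X . . . . . .
    . . . . . . .
    . . . . . . .
    . . . . . . .

Z-buffer (winner per pixel, '.' = empty):
  . . . 2 2 . .
  3 0 2 2 2 2 .
  3 0 2 2 0 . .
  3 2 0 0 1 . .
  . 0 . . 1 . .
  . . . . 1 . .
  . . . . . 1 .

Final: 2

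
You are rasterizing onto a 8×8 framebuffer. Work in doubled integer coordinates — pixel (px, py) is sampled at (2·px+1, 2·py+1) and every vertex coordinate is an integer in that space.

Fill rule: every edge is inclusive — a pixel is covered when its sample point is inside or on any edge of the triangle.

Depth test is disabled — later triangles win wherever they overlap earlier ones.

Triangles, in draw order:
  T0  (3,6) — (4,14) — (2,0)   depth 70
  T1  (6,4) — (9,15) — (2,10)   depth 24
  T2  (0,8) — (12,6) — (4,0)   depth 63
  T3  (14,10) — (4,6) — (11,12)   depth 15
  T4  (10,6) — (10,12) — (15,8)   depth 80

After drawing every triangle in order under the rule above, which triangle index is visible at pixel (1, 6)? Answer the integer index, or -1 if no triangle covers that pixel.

T0:
  2·area = 2
  edge (3, 6)→(4, 14): d=(1,8) inclusive
  edge (4, 14)→(2, 0): d=(-2,-14) inclusive
  edge (2, 0)→(3, 6): d=(1,6) inclusive
    (1,3)@(3, 7): e=[1,0,1] → █  [on edge]
    (2,3)@(5, 7): e=[-15,28,-11] → ·
    (1,4)@(3, 9): e=[3,-4,3] → ·
  covered (1 px):
    · · · · · · · ·
    · · · · · · · ·
    · · · · · · · ·
    · █ · · · · · ·
    · · · · · · · ·
    · · · · · · · ·
    · · · · · · · ·
    · · · · · · · ·
T1:
  2·area = 62
  edge (6, 4)→(9, 15): d=(3,11) inclusive
  edge (9, 15)→(2, 10): d=(-7,-5) inclusive
  edge (2, 10)→(6, 4): d=(4,-6) inclusive
    (2,3)@(5, 7): e=[20,36,6] → █
    (3,3)@(7, 7): e=[-2,46,18] → ·
    (1,4)@(3, 9): e=[48,12,2] → █
    (3,4)@(7, 9): e=[4,32,26] → █
    (4,4)@(9, 9): e=[-18,42,38] → ·
    (1,5)@(3, 11): e=[54,-2,10] → ·
    (2,5)@(5, 11): e=[32,8,22] → █
    (4,5)@(9, 11): e=[-12,28,46] → ·
    (2,6)@(5, 13): e=[38,-6,30] → ·
    (3,6)@(7, 13): e=[16,4,42] → █
    (4,6)@(9, 13): e=[-6,14,54] → ·
    (3,7)@(7, 15): e=[22,-10,50] → ·
    (4,7)@(9, 15): e=[0,0,62] → █  [on edge]
  covered (8 px):
    · · · · · · · ·
    · · · · · · · ·
    · · · · · · · ·
    · · █ · · · · ·
    · █ █ █ · · · ·
    · · █ █ · · · ·
    · · · █ · · · ·
    · · · · █ · · ·
T2:
  2·area = 88  (B↔C swapped to make it positive)
  edge (0, 8)→(4, 0): d=(4,-8) inclusive
  edge (4, 0)→(12, 6): d=(8,6) inclusive
  edge (12, 6)→(0, 8): d=(-12,2) inclusive
    (2,0)@(5, 1): e=[12,2,74] → █
    (3,0)@(7, 1): e=[28,-10,70] → ·
    (1,1)@(3, 3): e=[4,30,54] → █
    (3,1)@(7, 3): e=[36,6,46] → █
    (4,1)@(9, 3): e=[52,-6,42] → ·
    (1,2)@(3, 5): e=[12,46,30] → █
    (4,2)@(9, 5): e=[60,10,18] → █
    (5,2)@(11, 5): e=[76,-2,14] → ·
    (0,3)@(1, 7): e=[4,74,10] → █
    (3,3)@(7, 7): e=[52,38,-2] → ·
    (4,3)@(9, 7): e=[68,26,-6] → ·
    (0,4)@(1, 9): e=[12,90,-14] → ·
  covered (11 px):
    · · █ · · · · ·
    · █ █ █ · · · ·
    · █ █ █ █ · · ·
    █ █ █ · · · · ·
    · · · · · · · ·
    · · · · · · · ·
    · · · · · · · ·
    · · · · · · · ·
T3:
  2·area = 32  (B↔C swapped to make it positive)
  edge (14, 10)→(11, 12): d=(-3,2) inclusive
  edge (11, 12)→(4, 6): d=(-7,-6) inclusive
  edge (4, 6)→(14, 10): d=(10,4) inclusive
    (4,4)@(9, 9): e=[13,9,10] → █
    (5,4)@(11, 9): e=[9,21,2] → █
    (6,4)@(13, 9): e=[5,33,-6] → ·
    (4,5)@(9, 11): e=[7,-5,30] → ·
    (5,5)@(11, 11): e=[3,7,22] → █
    (6,5)@(13, 11): e=[-1,19,14] → ·
    (5,6)@(11, 13): e=[-3,-7,42] → ·
  covered (3 px):
    · · · · · · · ·
    · · · · · · · ·
    · · · · · · · ·
    · · · · · · · ·
    · · · · █ █ · ·
    · · · · · █ · ·
    · · · · · · · ·
    · · · · · · · ·
T4:
  2·area = 30  (B↔C swapped to make it positive)
  edge (10, 6)→(15, 8): d=(5,2) inclusive
  edge (15, 8)→(10, 12): d=(-5,4) inclusive
  edge (10, 12)→(10, 6): d=(0,-6) inclusive
    (5,3)@(11, 7): e=[3,21,6] → █
    (6,3)@(13, 7): e=[-1,13,18] → ·
    (5,4)@(11, 9): e=[13,11,6] → █
    (6,4)@(13, 9): e=[9,3,18] → █
    (7,4)@(15, 9): e=[5,-5,30] → ·
    (5,5)@(11, 11): e=[23,1,6] → █
    (6,5)@(13, 11): e=[19,-7,18] → ·
    (5,6)@(11, 13): e=[33,-9,6] → ·
  covered (4 px):
    · · · · · · · ·
    · · · · · · · ·
    · · · · · · · ·
    · · · · · █ · ·
    · · · · · █ █ ·
    · · · · · █ · ·
    · · · · · · · ·
    · · · · · · · ·

Z-buffer (winner per pixel, '.' = empty):
  . . 2 . . . . .
  . 2 2 2 . . . .
  . 2 2 2 2 . . .
  2 2 2 . . 4 . .
  . 1 1 1 3 4 4 .
  . . 1 1 . 4 . .
  . . . 1 . . . .
  . . . . 1 . . .

Answer: -1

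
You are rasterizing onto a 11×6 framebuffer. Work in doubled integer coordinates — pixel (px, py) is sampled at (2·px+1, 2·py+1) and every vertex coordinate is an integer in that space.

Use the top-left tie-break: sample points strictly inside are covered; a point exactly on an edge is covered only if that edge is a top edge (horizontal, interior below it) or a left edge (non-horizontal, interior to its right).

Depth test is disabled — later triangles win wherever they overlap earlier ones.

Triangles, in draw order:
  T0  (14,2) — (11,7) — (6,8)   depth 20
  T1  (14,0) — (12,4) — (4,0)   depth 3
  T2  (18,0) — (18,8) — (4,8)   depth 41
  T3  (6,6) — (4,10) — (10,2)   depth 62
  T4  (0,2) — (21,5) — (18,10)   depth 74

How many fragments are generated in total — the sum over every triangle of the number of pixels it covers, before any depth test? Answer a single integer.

T0:
  2·area = 22
  edge (14, 2)→(11, 7): d=(-3,5) right/bottom  bias=-1
  edge (11, 7)→(6, 8): d=(-5,1) right/bottom  bias=-1
  edge (6, 8)→(14, 2): d=(8,-6) top-left  bias=+0
    (6,1)@(13, 3): e=[2,18,2] → #
    (7,1)@(15, 3): e=[-8,16,14] → ·
    (5,2)@(11, 5): e=[6,10,6] → #
    (6,2)@(13, 5): e=[-4,8,18] → ·
    (10,2)@(21, 5): e=[-44,0,66] → ·  [on edge]
    (4,3)@(9, 7): e=[10,2,10] → #
    (5,3)@(11, 7): e=[0,0,22] → ·  [on edge]
    (0,4)@(1, 9): e=[44,0,-22] → ·  [on edge]
    (4,4)@(9, 9): e=[4,-8,26] → ·
  covered (3 px):
    · · · · · · · · · · ·
    · · · · · · # · · · ·
    · · · · · # · · · · ·
    · · · · # · · · · · ·
    · · · · · · · · · · ·
    · · · · · · · · · · ·
T1:
  2·area = 40
  edge (14, 0)→(12, 4): d=(-2,4) right/bottom  bias=-1
  edge (12, 4)→(4, 0): d=(-8,-4) top-left  bias=+0
  edge (4, 0)→(14, 0): d=(10,0) top-left  bias=+0
    (3,0)@(7, 1): e=[26,4,10] → #
    (4,0)@(9, 1): e=[18,12,10] → #
    (5,0)@(11, 1): e=[10,20,10] → #
    (6,0)@(13, 1): e=[2,28,10] → #
    (7,0)@(15, 1): e=[-6,36,10] → ·
    (3,1)@(7, 3): e=[22,-12,30] → ·
    (4,1)@(9, 3): e=[14,-4,30] → ·
    (5,1)@(11, 3): e=[6,4,30] → #
    (6,1)@(13, 3): e=[-2,12,30] → ·
    (5,2)@(11, 5): e=[2,-12,50] → ·
  covered (5 px):
    · · · # # # # · · · ·
    · · · · · # · · · · ·
    · · · · · · · · · · ·
    · · · · · · · · · · ·
    · · · · · · · · · · ·
    · · · · · · · · · · ·
T2:
  2·area = 112
  edge (18, 0)→(18, 8): d=(0,8) right/bottom  bias=-1
  edge (18, 8)→(4, 8): d=(-14,0) right/bottom  bias=-1
  edge (4, 8)→(18, 0): d=(14,-8) top-left  bias=+0
    (8,0)@(17, 1): e=[8,98,6] → #
    (9,0)@(19, 1): e=[-8,98,22] → ·
    (6,1)@(13, 3): e=[40,70,2] → #
    (7,1)@(15, 3): e=[24,70,18] → #
    (9,1)@(19, 3): e=[-8,70,50] → ·
    (5,2)@(11, 5): e=[56,42,14] → #
    (9,2)@(19, 5): e=[-8,42,78] → ·
    (3,3)@(7, 7): e=[88,14,10] → #
    (4,3)@(9, 7): e=[72,14,26] → #
    (9,3)@(19, 7): e=[-8,14,106] → ·
    (3,4)@(7, 9): e=[88,-14,38] → ·
    (4,4)@(9, 9): e=[72,-14,54] → ·
  covered (14 px):
    · · · · · · · · # · ·
    · · · · · · # # # · ·
    · · · · · # # # # · ·
    · · · # # # # # # · ·
    · · · · · · · · · · ·
    · · · · · · · · · · ·
T3:
  2·area = 8  (B↔C swapped to make it positive)
  edge (6, 6)→(10, 2): d=(4,-4) top-left  bias=+0
  edge (10, 2)→(4, 10): d=(-6,8) right/bottom  bias=-1
  edge (4, 10)→(6, 6): d=(2,-4) top-left  bias=+0
    (5,0)@(11, 1): e=[0,-2,10] → ·  [on edge]
    (4,1)@(9, 3): e=[0,2,6] → #  [on edge]
    (5,1)@(11, 3): e=[8,-14,14] → ·
    (3,2)@(7, 5): e=[0,6,2] → #  [on edge]
    (4,2)@(9, 5): e=[8,-10,10] → ·
    (2,3)@(5, 7): e=[0,10,-2] → ·  [on edge]
    (3,3)@(7, 7): e=[8,-6,6] → ·
    (1,4)@(3, 9): e=[0,14,-6] → ·  [on edge]
    (0,5)@(1, 11): e=[0,18,-10] → ·  [on edge]
  covered (2 px):
    · · · · · · · · · · ·
    · · · · # · · · · · ·
    · · · # · · · · · · ·
    · · · · · · · · · · ·
    · · · · · · · · · · ·
    · · · · · · · · · · ·
T4:
  2·area = 114
  edge (0, 2)→(21, 5): d=(21,3) right/bottom  bias=-1
  edge (21, 5)→(18, 10): d=(-3,5) right/bottom  bias=-1
  edge (18, 10)→(0, 2): d=(-18,-8) top-left  bias=+0
    (1,1)@(3, 3): e=[12,96,6] → #
    (2,1)@(5, 3): e=[6,86,22] → #
    (3,1)@(7, 3): e=[0,76,38] → ·  [on edge]
    (1,2)@(3, 5): e=[54,90,-30] → ·
    (2,2)@(5, 5): e=[48,80,-14] → ·
    (3,2)@(7, 5): e=[42,70,2] → #
    (4,2)@(9, 5): e=[36,60,18] → #
    (5,2)@(11, 5): e=[30,50,34] → #
    (6,2)@(13, 5): e=[24,40,50] → #
    (7,2)@(15, 5): e=[18,30,66] → #
    (8,2)@(17, 5): e=[12,20,82] → #
    (9,2)@(19, 5): e=[6,10,98] → #
    (10,2)@(21, 5): e=[0,0,114] → ·  [on edge]
  covered (14 px):
    · · · · · · · · · · ·
    · # # · · · · · · · ·
    · · · # # # # # # # ·
    · · · · · · # # # # ·
    · · · · · · · · # · ·
    · · · · · · · · · · ·

Final: 38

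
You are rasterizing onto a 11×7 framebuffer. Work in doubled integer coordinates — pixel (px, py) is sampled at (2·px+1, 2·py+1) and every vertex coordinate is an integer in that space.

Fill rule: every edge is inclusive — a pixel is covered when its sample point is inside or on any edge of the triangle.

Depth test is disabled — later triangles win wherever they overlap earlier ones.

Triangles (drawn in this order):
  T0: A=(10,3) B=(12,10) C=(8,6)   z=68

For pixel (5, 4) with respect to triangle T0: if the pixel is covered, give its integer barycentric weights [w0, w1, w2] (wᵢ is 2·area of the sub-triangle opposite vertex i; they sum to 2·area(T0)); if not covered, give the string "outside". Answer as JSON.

T0:
  2·area = 20
  edge (10, 3)→(12, 10): d=(2,7) inclusive
  edge (12, 10)→(8, 6): d=(-4,-4) inclusive
  edge (8, 6)→(10, 3): d=(2,-3) inclusive
    (1,0)@(3, 1): e=[45,0,-25] → .  [on edge]
    (2,1)@(5, 3): e=[35,0,-15] → .  [on edge]
    (3,2)@(7, 5): e=[25,0,-5] → .  [on edge]
    (4,2)@(9, 5): e=[11,8,1] → X
    (5,2)@(11, 5): e=[-3,16,7] → .
    (4,3)@(9, 7): e=[15,0,5] → X  [on edge]
    (5,3)@(11, 7): e=[1,8,11] → X
    (6,3)@(13, 7): e=[-13,16,17] → .
    (4,4)@(9, 9): e=[19,-8,9] → .
    (5,4)@(11, 9): e=[5,0,15] → X  [on edge]
    (6,4)@(13, 9): e=[-9,8,21] → .
    (5,5)@(11, 11): e=[9,-8,19] → .
    (6,5)@(13, 11): e=[-5,0,25] → .  [on edge]
    (7,6)@(15, 13): e=[-15,0,35] → .  [on edge]
  covered (4 px):
    . . . . . . . . . . .
    . . . . . . . . . . .
    . . . . X . . . . . .
    . . . . X X . . . . .
    . . . . . X . . . . .
    . . . . . . . . . . .
    . . . . . . . . . . .

Answer: [0,15,5]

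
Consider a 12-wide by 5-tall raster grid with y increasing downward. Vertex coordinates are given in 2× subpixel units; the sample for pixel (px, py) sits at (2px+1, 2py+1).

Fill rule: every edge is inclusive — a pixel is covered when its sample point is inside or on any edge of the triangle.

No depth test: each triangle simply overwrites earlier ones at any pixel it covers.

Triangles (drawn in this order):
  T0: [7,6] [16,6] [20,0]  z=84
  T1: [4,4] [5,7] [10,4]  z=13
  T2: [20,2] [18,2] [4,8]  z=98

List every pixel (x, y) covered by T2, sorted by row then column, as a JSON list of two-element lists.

T0:
  2·area = 54  (B↔C swapped to make it positive)
  edge (7, 6)→(20, 0): d=(13,-6) inclusive
  edge (20, 0)→(16, 6): d=(-4,6) inclusive
  edge (16, 6)→(7, 6): d=(-9,0) inclusive
    (9,0)@(19, 1): e=[7,2,45] → █
    (10,0)@(21, 1): e=[19,-10,45] → ·
    (7,1)@(15, 3): e=[9,18,27] → █
    (8,1)@(17, 3): e=[21,6,27] → █
    (9,1)@(19, 3): e=[33,-6,27] → ·
    (5,2)@(11, 5): e=[11,34,9] → █
    (6,2)@(13, 5): e=[23,22,9] → █
    (8,2)@(17, 5): e=[47,-2,9] → ·
    (5,3)@(11, 7): e=[37,26,-9] → ·
    (6,3)@(13, 7): e=[49,14,-9] → ·
    (7,3)@(15, 7): e=[61,2,-9] → ·
  covered (6 px):
    · · · · · · · · · █ · ·
    · · · · · · · █ █ · · ·
    · · · · · █ █ █ · · · ·
    · · · · · · · · · · · ·
    · · · · · · · · · · · ·
T1:
  2·area = 18  (B↔C swapped to make it positive)
  edge (4, 4)→(10, 4): d=(6,0) inclusive
  edge (10, 4)→(5, 7): d=(-5,3) inclusive
  edge (5, 7)→(4, 4): d=(-1,-3) inclusive
    (1,0)@(3, 1): e=[-18,36,0] → ·  [on edge]
    (7,0)@(15, 1): e=[-18,0,36] → ·  [on edge]
    (2,2)@(5, 5): e=[6,10,2] → █
    (3,2)@(7, 5): e=[6,4,8] → █
    (4,2)@(9, 5): e=[6,-2,14] → ·
    (2,3)@(5, 7): e=[18,0,0] → █  [on edge]
    (3,3)@(7, 7): e=[18,-6,6] → ·
    (2,4)@(5, 9): e=[30,-10,-2] → ·
  covered (3 px):
    · · · · · · · · · · · ·
    · · · · · · · · · · · ·
    · · █ █ · · · · · · · ·
    · · █ · · · · · · · · ·
    · · · · · · · · · · · ·
T2:
  2·area = 12  (B↔C swapped to make it positive)
  edge (20, 2)→(4, 8): d=(-16,6) inclusive
  edge (4, 8)→(18, 2): d=(14,-6) inclusive
  edge (18, 2)→(20, 2): d=(2,0) inclusive
    (8,1)@(17, 3): e=[2,8,2] → █
    (9,1)@(19, 3): e=[-10,20,2] → ·
    (5,2)@(11, 5): e=[6,0,6] → █  [on edge]
    (6,2)@(13, 5): e=[-6,12,6] → ·
    (8,2)@(17, 5): e=[-30,36,6] → ·
    (5,3)@(11, 7): e=[-26,28,10] → ·
  covered (2 px):
    · · · · · · · · · · · ·
    · · · · · · · · █ · · ·
    · · · · · █ · · · · · ·
    · · · · · · · · · · · ·
    · · · · · · · · · · · ·

Final: [[8,1],[5,2]]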